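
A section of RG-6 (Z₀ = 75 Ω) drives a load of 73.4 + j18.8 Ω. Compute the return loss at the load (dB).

RL ≈ 18 dB

Γ = (-1.6 + j18.8)/(148.4 + j18.8), |Γ| = 0.126
RL = −20·log₁₀|Γ| = −20·log₁₀(0.126)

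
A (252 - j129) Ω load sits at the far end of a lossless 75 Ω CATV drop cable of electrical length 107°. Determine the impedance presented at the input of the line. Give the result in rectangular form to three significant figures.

tan(βl) = tan(107°) = -3.27
Z_in = Z_0·(Z_L + jZ_0·tanβl)/(Z_0 + jZ_L·tanβl)
     = 75·(252 − j374)/(-347 − j824)

Z_in ≈ 20.7 + j31.7 Ω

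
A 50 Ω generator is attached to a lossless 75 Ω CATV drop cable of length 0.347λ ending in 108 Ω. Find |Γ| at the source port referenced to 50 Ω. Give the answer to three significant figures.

βl = 2π × 0.347 = 125°
tan(βl) = -1.43
Z_in = Z_0·(Z_L + jZ_0·tanβl)/(Z_0 + jZ_L·tanβl) = 62.7 + j21.9 Ω
Γ_s = (Z_in − Z_s)/(Z_in + Z_s) = (12.7 + j21.9)/(113 + j21.9), |Γ_s| = 0.221

|Γ| ≈ 0.221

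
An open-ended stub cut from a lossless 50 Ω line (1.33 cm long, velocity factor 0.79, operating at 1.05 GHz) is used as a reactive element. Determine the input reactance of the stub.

X_in ≈ -129 Ω (capacitive)

λ = v/f = 0.79·c / 1.05 GHz = 0.226 m
βl = 2π·l/λ = 2π × 0.0589 = 21.2°
tan(βl) = 0.388
For an open-ended stub, Z_in = −jZ_0·cot(βl) = −jZ_0/tan(βl)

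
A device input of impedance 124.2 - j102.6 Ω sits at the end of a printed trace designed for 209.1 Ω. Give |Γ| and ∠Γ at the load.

Γ = (Z_L − Z_0)/(Z_L + Z_0) = (-84.9 − j102.6)/(333.3 − j102.6)
|Γ| = 133/349 = 0.382

Γ ≈ 0.382 ∠ -112°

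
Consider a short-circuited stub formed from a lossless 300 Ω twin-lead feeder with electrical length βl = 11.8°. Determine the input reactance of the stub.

tan(βl) = 0.209
For a short-circuited stub, Z_in = jZ_0·tan(βl)

X_in ≈ 62.7 Ω (inductive)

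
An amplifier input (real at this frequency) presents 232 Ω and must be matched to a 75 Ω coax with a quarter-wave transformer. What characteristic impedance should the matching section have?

Z_qwt ≈ 132 Ω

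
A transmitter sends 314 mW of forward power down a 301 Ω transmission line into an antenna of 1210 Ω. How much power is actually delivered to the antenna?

Γ = (1210 − 301)/(1210 + 301) = 0.602
|Γ|² = 0.362
P_refl = |Γ|²·P_inc = 114 mW, P_del = (1 − |Γ|²)·P_inc = 200 mW

P_delivered ≈ 200 mW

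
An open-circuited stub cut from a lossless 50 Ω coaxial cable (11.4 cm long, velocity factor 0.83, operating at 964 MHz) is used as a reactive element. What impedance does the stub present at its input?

Z_in ≈ +j129 Ω

λ = v/f = 0.83·c / 964 MHz = 0.258 m
βl = 2π·l/λ = 2π × 0.441 = 159°
tan(βl) = -0.386
For an open-circuited stub, Z_in = −jZ_0·cot(βl) = −jZ_0/tan(βl)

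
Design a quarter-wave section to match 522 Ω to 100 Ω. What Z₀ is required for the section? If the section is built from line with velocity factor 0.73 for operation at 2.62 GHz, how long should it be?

Z_qwt = √(Z_0·R_L) = √(100 × 522) = √52200
λ = 0.73·c/f = 0.0836 m, so l = λ/4 = 0.0209 m

Z_qwt ≈ 228 Ω; length ≈ 2.09 cm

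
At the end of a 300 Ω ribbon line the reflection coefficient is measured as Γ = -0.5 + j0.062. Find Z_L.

Z_L ≈ 99.3 + j16.5 Ω

Z_L = Z_0·(1 + Γ)/(1 − Γ) = 300·(0.5 + j0.062)/(1.5 − j0.062)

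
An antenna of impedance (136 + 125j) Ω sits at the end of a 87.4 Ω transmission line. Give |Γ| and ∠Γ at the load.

Γ = (Z_L − Z_0)/(Z_L + Z_0) = (48.6 + j125)/(223.4 + j125)
|Γ| = 134/256 = 0.524

Γ ≈ 0.524 ∠ 39.5°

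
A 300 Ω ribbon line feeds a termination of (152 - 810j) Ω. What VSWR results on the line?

Γ = (Z_L − Z_0)/(Z_L + Z_0) = (-148 − j810)/(452 − j810)
|Γ| = 823/928 = 0.888
VSWR = (1 + |Γ|)/(1 − |Γ|) = 1.89/0.112

VSWR ≈ 16.8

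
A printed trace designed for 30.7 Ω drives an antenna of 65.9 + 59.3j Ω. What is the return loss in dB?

RL ≈ 4.32 dB

Γ = (35.2 + j59.3)/(96.6 + j59.3), |Γ| = 0.608
RL = −20·log₁₀|Γ| = −20·log₁₀(0.608)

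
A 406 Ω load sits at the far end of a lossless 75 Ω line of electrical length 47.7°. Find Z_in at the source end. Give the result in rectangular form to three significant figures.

tan(βl) = tan(47.7°) = 1.1
Z_in = Z_0·(Z_L + jZ_0·tanβl)/(Z_0 + jZ_L·tanβl)
     = 75·(406 + j82.4)/(75 + j446)

Z_in ≈ 24.6 − j64.1 Ω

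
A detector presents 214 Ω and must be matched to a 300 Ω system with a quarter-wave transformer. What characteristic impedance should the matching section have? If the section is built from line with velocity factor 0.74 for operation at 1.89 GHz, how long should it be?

Z_qwt = √(Z_0·R_L) = √(300 × 214) = √64200
λ = 0.74·c/f = 0.117 m, so l = λ/4 = 0.0294 m

Z_qwt ≈ 253 Ω; length ≈ 2.94 cm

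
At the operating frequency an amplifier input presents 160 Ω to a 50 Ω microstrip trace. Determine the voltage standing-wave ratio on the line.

VSWR ≈ 3.2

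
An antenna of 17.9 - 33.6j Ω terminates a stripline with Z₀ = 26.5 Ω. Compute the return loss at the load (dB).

RL ≈ 4.11 dB

Γ = (-8.6 − j33.6)/(44.4 − j33.6), |Γ| = 0.623
RL = −20·log₁₀|Γ| = −20·log₁₀(0.623)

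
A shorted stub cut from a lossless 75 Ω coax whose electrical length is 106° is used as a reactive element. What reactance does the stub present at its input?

tan(βl) = -3.49
For a shorted stub, Z_in = jZ_0·tan(βl)

X_in ≈ -262 Ω (capacitive)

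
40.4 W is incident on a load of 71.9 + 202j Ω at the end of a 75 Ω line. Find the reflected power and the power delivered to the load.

|Γ| = |(-3.1 + j202)/(146.9 + j202)| = 0.809
|Γ|² = 0.654
P_refl = |Γ|²·P_inc = 26.4 W, P_del = (1 − |Γ|²)·P_inc = 14 W

P_reflected ≈ 26.4 W; P_delivered ≈ 14 W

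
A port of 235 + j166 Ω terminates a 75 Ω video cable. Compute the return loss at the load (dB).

Γ = (160 + j166)/(310 + j166), |Γ| = 0.656
RL = −20·log₁₀|Γ| = −20·log₁₀(0.656)

RL ≈ 3.67 dB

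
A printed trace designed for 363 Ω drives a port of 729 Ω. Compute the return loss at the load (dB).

Γ = (729 − 363)/(729 + 363) = 0.335
RL = −20·log₁₀|Γ| = −20·log₁₀(0.335)

RL ≈ 9.49 dB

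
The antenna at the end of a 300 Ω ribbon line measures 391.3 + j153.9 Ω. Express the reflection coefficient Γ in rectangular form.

Γ = (Z_L − Z_0)/(Z_L + Z_0) = (91.3 + j153.9)/(691.3 + j153.9)

Γ ≈ 0.173 + j0.184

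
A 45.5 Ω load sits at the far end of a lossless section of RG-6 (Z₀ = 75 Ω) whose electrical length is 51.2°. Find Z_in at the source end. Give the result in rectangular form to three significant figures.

tan(βl) = tan(51.2°) = 1.24
Z_in = Z_0·(Z_L + jZ_0·tanβl)/(Z_0 + jZ_L·tanβl)
     = 75·(45.5 + j93.3)/(75 + j56.6)

Z_in ≈ 73.8 + j37.6 Ω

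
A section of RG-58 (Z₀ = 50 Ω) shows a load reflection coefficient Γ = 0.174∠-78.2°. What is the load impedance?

Z_L = Z_0·(1 + Γ)/(1 − Γ) = 50·(1.04 − j0.17)/(0.964 + j0.17)

Z_L ≈ 50.6 − j17.8 Ω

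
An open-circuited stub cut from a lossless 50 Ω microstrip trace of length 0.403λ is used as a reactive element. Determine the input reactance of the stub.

X_in ≈ 71.6 Ω (inductive)

βl = 2π × 0.403 = 145°
tan(βl) = -0.698
For an open-circuited stub, Z_in = −jZ_0·cot(βl) = −jZ_0/tan(βl)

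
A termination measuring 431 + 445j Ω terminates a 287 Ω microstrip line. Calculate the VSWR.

Γ = (Z_L − Z_0)/(Z_L + Z_0) = (144 + j445)/(718 + j445)
|Γ| = 468/845 = 0.554
VSWR = (1 + |Γ|)/(1 − |Γ|) = 1.55/0.446

VSWR ≈ 3.48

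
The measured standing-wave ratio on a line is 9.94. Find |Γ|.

|Γ| = (S − 1)/(S + 1) = (9.94 − 1)/(9.94 + 1) = 8.94/10.9

|Γ| ≈ 0.817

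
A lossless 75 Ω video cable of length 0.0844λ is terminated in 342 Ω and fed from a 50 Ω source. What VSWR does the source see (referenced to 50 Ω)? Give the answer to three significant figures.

VSWR ≈ 5.89

βl = 2π × 0.0844 = 30.4°
tan(βl) = 0.586
Z_in = Z_0·(Z_L + jZ_0·tanβl)/(Z_0 + jZ_L·tanβl) = 56.4 − j107 Ω
Γ_s = (Z_in − Z_s)/(Z_in + Z_s) = (6.4 − j107)/(106 − j107), |Γ_s| = 0.71
VSWR = (1 + |Γ_s|)/(1 − |Γ_s|)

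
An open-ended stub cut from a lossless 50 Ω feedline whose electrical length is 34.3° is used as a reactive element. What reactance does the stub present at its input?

X_in ≈ -73.3 Ω (capacitive)

tan(βl) = 0.682
For an open-ended stub, Z_in = −jZ_0·cot(βl) = −jZ_0/tan(βl)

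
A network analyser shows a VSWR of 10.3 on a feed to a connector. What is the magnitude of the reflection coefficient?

|Γ| = (S − 1)/(S + 1) = (10.3 − 1)/(10.3 + 1) = 9.3/11.3

|Γ| ≈ 0.823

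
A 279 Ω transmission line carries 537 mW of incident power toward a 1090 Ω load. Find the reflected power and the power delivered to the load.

P_reflected ≈ 188 mW; P_delivered ≈ 349 mW

Γ = (1090 − 279)/(1090 + 279) = 0.592
|Γ|² = 0.351
P_refl = |Γ|²·P_inc = 188 mW, P_del = (1 − |Γ|²)·P_inc = 349 mW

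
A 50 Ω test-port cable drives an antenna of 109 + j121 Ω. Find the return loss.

RL ≈ 3.43 dB

Γ = (59 + j121)/(159 + j121), |Γ| = 0.674
RL = −20·log₁₀|Γ| = −20·log₁₀(0.674)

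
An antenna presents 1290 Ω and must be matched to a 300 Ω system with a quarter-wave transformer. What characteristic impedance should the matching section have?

Z_qwt ≈ 622 Ω

Z_qwt = √(Z_0·R_L) = √(300 × 1290) = √387000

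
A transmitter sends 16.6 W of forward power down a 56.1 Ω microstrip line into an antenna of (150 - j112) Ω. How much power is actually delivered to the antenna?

P_delivered ≈ 10.2 W

|Γ| = |(93.9 − j112)/(206.1 − j112)| = 0.623
|Γ|² = 0.388
P_refl = |Γ|²·P_inc = 6.44 W, P_del = (1 − |Γ|²)·P_inc = 10.2 W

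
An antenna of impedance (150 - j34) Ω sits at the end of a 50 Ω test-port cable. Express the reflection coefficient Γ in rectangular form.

Γ = (Z_L − Z_0)/(Z_L + Z_0) = (100 − j34)/(200 − j34)

Γ ≈ 0.514 − j0.0826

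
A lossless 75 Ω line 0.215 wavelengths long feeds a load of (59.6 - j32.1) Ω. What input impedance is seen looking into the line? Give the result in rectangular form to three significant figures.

βl = 2π × 0.215 = 77.4°
tan(βl) = tan(77.4°) = 4.47
Z_in = Z_0·(Z_L + jZ_0·tanβl)/(Z_0 + jZ_L·tanβl)
     = 75·(59.6 + j303)/(219 + j267)

Z_in ≈ 59.3 + j31.8 Ω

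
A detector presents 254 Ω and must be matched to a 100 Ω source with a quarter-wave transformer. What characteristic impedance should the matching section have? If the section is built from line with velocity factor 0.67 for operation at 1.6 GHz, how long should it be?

Z_qwt ≈ 159 Ω; length ≈ 3.14 cm

Z_qwt = √(Z_0·R_L) = √(100 × 254) = √25400
λ = 0.67·c/f = 0.126 m, so l = λ/4 = 0.0314 m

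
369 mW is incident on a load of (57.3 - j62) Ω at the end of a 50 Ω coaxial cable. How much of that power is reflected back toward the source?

|Γ| = |(7.3 − j62)/(107.3 − j62)| = 0.504
|Γ|² = 0.254
P_refl = |Γ|²·P_inc = 93.6 mW, P_del = (1 − |Γ|²)·P_inc = 275 mW

P_reflected ≈ 93.6 mW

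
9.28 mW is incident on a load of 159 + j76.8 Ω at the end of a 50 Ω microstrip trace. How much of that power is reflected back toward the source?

|Γ| = |(109 + j76.8)/(209 + j76.8)| = 0.599
|Γ|² = 0.359
P_refl = |Γ|²·P_inc = 3.33 mW, P_del = (1 − |Γ|²)·P_inc = 5.95 mW

P_reflected ≈ 3.33 mW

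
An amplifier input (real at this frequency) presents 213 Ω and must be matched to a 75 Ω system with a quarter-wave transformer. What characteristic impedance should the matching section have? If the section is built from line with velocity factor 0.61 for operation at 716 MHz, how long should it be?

Z_qwt = √(Z_0·R_L) = √(75 × 213) = √15980
λ = 0.61·c/f = 0.256 m, so l = λ/4 = 0.0639 m

Z_qwt ≈ 126 Ω; length ≈ 6.39 cm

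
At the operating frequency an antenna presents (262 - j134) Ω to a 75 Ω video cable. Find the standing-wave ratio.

Γ = (Z_L − Z_0)/(Z_L + Z_0) = (187 − j134)/(337 − j134)
|Γ| = 230/363 = 0.634
VSWR = (1 + |Γ|)/(1 − |Γ|) = 1.63/0.366

VSWR ≈ 4.47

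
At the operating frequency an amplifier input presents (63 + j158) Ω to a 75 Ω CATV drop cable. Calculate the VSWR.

VSWR ≈ 7.17

Γ = (Z_L − Z_0)/(Z_L + Z_0) = (-12 + j158)/(138 + j158)
|Γ| = 158/210 = 0.755
VSWR = (1 + |Γ|)/(1 − |Γ|) = 1.76/0.245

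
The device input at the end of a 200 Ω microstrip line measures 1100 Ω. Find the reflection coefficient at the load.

Γ = (Z_L − Z_0)/(Z_L + Z_0) = (1100 − 200)/(1100 + 200) = 900/1300

Γ = 0.692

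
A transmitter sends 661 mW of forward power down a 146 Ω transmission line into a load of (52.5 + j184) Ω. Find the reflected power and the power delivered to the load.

P_reflected ≈ 384 mW; P_delivered ≈ 277 mW

|Γ| = |(-93.5 + j184)/(198.5 + j184)| = 0.763
|Γ|² = 0.581
P_refl = |Γ|²·P_inc = 384 mW, P_del = (1 − |Γ|²)·P_inc = 277 mW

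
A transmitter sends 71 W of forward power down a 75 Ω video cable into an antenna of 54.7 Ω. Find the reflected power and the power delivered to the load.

Γ = (54.7 − 75)/(54.7 + 75) = -0.157
|Γ|² = 0.0245
P_refl = |Γ|²·P_inc = 1.74 W, P_del = (1 − |Γ|²)·P_inc = 69.3 W

P_reflected ≈ 1.74 W; P_delivered ≈ 69.3 W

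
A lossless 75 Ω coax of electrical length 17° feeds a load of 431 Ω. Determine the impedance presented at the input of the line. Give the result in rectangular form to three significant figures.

tan(βl) = tan(17°) = 0.306
Z_in = Z_0·(Z_L + jZ_0·tanβl)/(Z_0 + jZ_L·tanβl)
     = 75·(431 + j22.9)/(75 + j132)

Z_in ≈ 115 − j180 Ω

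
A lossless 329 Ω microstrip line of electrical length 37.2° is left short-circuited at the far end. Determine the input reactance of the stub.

X_in ≈ 250 Ω (inductive)

tan(βl) = 0.759
For a short-circuited stub, Z_in = jZ_0·tan(βl)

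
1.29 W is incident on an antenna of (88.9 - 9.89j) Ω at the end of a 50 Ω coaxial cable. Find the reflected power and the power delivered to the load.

P_reflected ≈ 0.107 W; P_delivered ≈ 1.18 W

|Γ| = |(38.9 − j9.89)/(138.9 − j9.89)| = 0.288
|Γ|² = 0.0831
P_refl = |Γ|²·P_inc = 0.107 W, P_del = (1 − |Γ|²)·P_inc = 1.18 W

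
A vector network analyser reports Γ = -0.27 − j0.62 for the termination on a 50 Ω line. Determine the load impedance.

Z_L = Z_0·(1 + Γ)/(1 − Γ) = 50·(0.73 − j0.62)/(1.27 + j0.62)

Z_L ≈ 13.6 − j31 Ω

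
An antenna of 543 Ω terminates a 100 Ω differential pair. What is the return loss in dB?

RL ≈ 3.24 dB

Γ = (543 − 100)/(543 + 100) = 0.689
RL = −20·log₁₀|Γ| = −20·log₁₀(0.689)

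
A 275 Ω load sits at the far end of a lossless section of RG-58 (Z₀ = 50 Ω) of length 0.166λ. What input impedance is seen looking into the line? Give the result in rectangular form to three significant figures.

βl = 2π × 0.166 = 59.8°
tan(βl) = tan(59.8°) = 1.72
Z_in = Z_0·(Z_L + jZ_0·tanβl)/(Z_0 + jZ_L·tanβl)
     = 50·(275 + j85.8)/(50 + j472)

Z_in ≈ 12 − j27.9 Ω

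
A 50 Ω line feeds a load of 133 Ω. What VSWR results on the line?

For a purely resistive load, VSWR = R_L/Z_0 or Z_0/R_L (whichever > 1) = 133/50

VSWR ≈ 2.66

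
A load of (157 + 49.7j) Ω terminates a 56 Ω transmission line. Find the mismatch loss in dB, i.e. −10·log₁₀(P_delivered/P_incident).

Γ = (101 + j49.7)/(213 + j49.7), |Γ| = 0.515
|Γ|² = 0.265, so P_del/P_inc = 1 − |Γ|² = 0.735
ML = −10·log₁₀(1 − |Γ|²)

mismatch loss ≈ 1.34 dB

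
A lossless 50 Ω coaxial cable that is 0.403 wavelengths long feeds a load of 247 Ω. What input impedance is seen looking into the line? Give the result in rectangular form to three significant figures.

Z_in ≈ 28.5 + j63.4 Ω

βl = 2π × 0.403 = 145°
tan(βl) = tan(145°) = -0.698
Z_in = Z_0·(Z_L + jZ_0·tanβl)/(Z_0 + jZ_L·tanβl)
     = 50·(247 − j34.9)/(50 − j172)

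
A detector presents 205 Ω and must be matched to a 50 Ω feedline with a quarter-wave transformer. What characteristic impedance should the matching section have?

Z_qwt ≈ 101 Ω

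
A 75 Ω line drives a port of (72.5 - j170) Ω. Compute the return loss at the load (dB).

Γ = (-2.5 − j170)/(147.5 − j170), |Γ| = 0.755
RL = −20·log₁₀|Γ| = −20·log₁₀(0.755)

RL ≈ 2.44 dB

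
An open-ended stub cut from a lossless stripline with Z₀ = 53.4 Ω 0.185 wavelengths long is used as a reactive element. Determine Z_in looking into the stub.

Z_in ≈ −j23.1 Ω

βl = 2π × 0.185 = 66.6°
tan(βl) = 2.31
For an open-ended stub, Z_in = −jZ_0·cot(βl) = −jZ_0/tan(βl)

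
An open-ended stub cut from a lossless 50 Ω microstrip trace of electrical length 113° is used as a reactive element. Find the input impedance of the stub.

tan(βl) = -2.36
For an open-ended stub, Z_in = −jZ_0·cot(βl) = −jZ_0/tan(βl)

Z_in ≈ +j21.2 Ω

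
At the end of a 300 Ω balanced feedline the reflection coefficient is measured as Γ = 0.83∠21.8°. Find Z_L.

Z_L ≈ 632 + j1250 Ω

Z_L = Z_0·(1 + Γ)/(1 − Γ) = 300·(1.77 + j0.308)/(0.229 − j0.308)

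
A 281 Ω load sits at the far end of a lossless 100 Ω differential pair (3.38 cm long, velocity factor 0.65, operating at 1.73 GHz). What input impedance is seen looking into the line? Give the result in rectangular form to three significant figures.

λ = v/f = 0.65·c / 1.73 GHz = 0.113 m
βl = 2π·l/λ = 2π × 0.3 = 108°
tan(βl) = tan(108°) = -3.09
Z_in = Z_0·(Z_L + jZ_0·tanβl)/(Z_0 + jZ_L·tanβl)
     = 100·(281 − j309)/(100 − j867)

Z_in ≈ 38.8 + j27.9 Ω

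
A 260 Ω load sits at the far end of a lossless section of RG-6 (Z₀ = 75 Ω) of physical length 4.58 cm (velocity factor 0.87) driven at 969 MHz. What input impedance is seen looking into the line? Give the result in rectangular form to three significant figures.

Z_in ≈ 27.5 − j36.9 Ω

λ = v/f = 0.87·c / 969 MHz = 0.269 m
βl = 2π·l/λ = 2π × 0.17 = 61.2°
tan(βl) = tan(61.2°) = 1.82
Z_in = Z_0·(Z_L + jZ_0·tanβl)/(Z_0 + jZ_L·tanβl)
     = 75·(260 + j137)/(75 + j473)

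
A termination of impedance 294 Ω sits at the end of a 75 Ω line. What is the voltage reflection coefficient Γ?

Γ = 0.593

Γ = (Z_L − Z_0)/(Z_L + Z_0) = (294 − 75)/(294 + 75) = 219/369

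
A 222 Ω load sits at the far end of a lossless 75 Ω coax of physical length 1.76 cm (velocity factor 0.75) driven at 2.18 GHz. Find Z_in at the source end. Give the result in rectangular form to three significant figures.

Z_in ≈ 31.8 − j35.1 Ω

λ = v/f = 0.75·c / 2.18 GHz = 0.103 m
βl = 2π·l/λ = 2π × 0.171 = 61.4°
tan(βl) = tan(61.4°) = 1.83
Z_in = Z_0·(Z_L + jZ_0·tanβl)/(Z_0 + jZ_L·tanβl)
     = 75·(222 + j137)/(75 + j407)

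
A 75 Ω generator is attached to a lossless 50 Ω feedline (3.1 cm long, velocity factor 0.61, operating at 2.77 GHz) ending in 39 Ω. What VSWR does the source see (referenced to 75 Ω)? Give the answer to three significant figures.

λ = v/f = 0.61·c / 2.77 GHz = 0.0661 m
βl = 2π·l/λ = 2π × 0.469 = 169°
tan(βl) = -0.196
Z_in = Z_0·(Z_L + jZ_0·tanβl)/(Z_0 + jZ_L·tanβl) = 39.6 − j3.75 Ω
Γ_s = (Z_in − Z_s)/(Z_in + Z_s) = (-35.4 − j3.75)/(115 − j3.75), |Γ_s| = 0.311
VSWR = (1 + |Γ_s|)/(1 − |Γ_s|)

VSWR ≈ 1.9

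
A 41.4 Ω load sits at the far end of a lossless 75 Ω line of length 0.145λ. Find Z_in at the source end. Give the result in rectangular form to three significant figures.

βl = 2π × 0.145 = 52.2°
tan(βl) = tan(52.2°) = 1.29
Z_in = Z_0·(Z_L + jZ_0·tanβl)/(Z_0 + jZ_L·tanβl)
     = 75·(41.4 + j96.7)/(75 + j53.4)

Z_in ≈ 73.2 + j44.6 Ω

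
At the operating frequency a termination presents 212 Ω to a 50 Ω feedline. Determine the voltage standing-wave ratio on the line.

For a purely resistive load, VSWR = R_L/Z_0 or Z_0/R_L (whichever > 1) = 212/50

VSWR ≈ 4.24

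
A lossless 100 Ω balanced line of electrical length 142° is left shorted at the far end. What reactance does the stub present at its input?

X_in ≈ -78.1 Ω (capacitive)

tan(βl) = -0.781
For a shorted stub, Z_in = jZ_0·tan(βl)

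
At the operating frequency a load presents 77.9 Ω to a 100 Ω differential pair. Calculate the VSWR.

Γ = (77.9 − 100)/(77.9 + 100) = -0.124
VSWR = (1 + 0.124)/(1 − 0.124)

VSWR ≈ 1.28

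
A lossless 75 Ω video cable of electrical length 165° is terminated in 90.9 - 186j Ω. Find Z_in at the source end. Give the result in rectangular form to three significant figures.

Z_in ≈ 447 − j182 Ω

tan(βl) = tan(165°) = -0.268
Z_in = Z_0·(Z_L + jZ_0·tanβl)/(Z_0 + jZ_L·tanβl)
     = 75·(90.9 − j206)/(25.2 − j24.4)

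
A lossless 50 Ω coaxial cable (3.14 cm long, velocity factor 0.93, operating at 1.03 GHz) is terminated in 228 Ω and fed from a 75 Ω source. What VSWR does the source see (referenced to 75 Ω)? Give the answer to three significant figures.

VSWR ≈ 4.76

λ = v/f = 0.93·c / 1.03 GHz = 0.271 m
βl = 2π·l/λ = 2π × 0.116 = 41.7°
tan(βl) = 0.892
Z_in = Z_0·(Z_L + jZ_0·tanβl)/(Z_0 + jZ_L·tanβl) = 23.3 − j50.3 Ω
Γ_s = (Z_in − Z_s)/(Z_in + Z_s) = (-51.7 − j50.3)/(98.3 − j50.3), |Γ_s| = 0.653
VSWR = (1 + |Γ_s|)/(1 − |Γ_s|)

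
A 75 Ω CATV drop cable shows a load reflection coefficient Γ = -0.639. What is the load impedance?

Z_L = Z_0·(1 + Γ)/(1 − Γ) = 75·(0.361)/(1.64)

Z_L ≈ 16.5 Ω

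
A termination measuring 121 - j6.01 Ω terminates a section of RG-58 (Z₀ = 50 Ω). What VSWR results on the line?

Γ = (Z_L − Z_0)/(Z_L + Z_0) = (71 − j6.01)/(171 − j6.01)
|Γ| = 71.3/171 = 0.416
VSWR = (1 + |Γ|)/(1 − |Γ|) = 1.42/0.584

VSWR ≈ 2.43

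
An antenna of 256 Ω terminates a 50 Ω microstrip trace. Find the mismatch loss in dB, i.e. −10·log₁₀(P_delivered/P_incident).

mismatch loss ≈ 2.62 dB

Γ = (256 − 50)/(256 + 50) = 0.673
|Γ|² = 0.453, so P_del/P_inc = 1 − |Γ|² = 0.547
ML = −10·log₁₀(1 − |Γ|²)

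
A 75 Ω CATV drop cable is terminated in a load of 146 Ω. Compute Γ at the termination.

Γ = (Z_L − Z_0)/(Z_L + Z_0) = (146 − 75)/(146 + 75) = 71/221

Γ = 0.321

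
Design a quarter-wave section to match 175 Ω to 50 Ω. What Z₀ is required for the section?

Z_qwt ≈ 93.5 Ω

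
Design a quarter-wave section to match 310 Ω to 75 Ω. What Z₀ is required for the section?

Z_qwt ≈ 152 Ω

Z_qwt = √(Z_0·R_L) = √(75 × 310) = √23250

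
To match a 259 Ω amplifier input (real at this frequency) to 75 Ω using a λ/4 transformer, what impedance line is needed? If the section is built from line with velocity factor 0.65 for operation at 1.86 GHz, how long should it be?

Z_qwt ≈ 139 Ω; length ≈ 2.62 cm

Z_qwt = √(Z_0·R_L) = √(75 × 259) = √19420
λ = 0.65·c/f = 0.105 m, so l = λ/4 = 0.0262 m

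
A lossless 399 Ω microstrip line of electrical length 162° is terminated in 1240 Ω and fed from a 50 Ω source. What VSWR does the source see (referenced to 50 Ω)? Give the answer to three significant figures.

tan(βl) = -0.325
Z_in = Z_0·(Z_L + jZ_0·tanβl)/(Z_0 + jZ_L·tanβl) = 679 + j556 Ω
Γ_s = (Z_in − Z_s)/(Z_in + Z_s) = (629 + j556)/(729 + j556), |Γ_s| = 0.916
VSWR = (1 + |Γ_s|)/(1 − |Γ_s|)

VSWR ≈ 22.7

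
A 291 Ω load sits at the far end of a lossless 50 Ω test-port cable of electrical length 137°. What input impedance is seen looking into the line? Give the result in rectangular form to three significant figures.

Z_in ≈ 17.9 + j50.3 Ω

tan(βl) = tan(137°) = -0.933
Z_in = Z_0·(Z_L + jZ_0·tanβl)/(Z_0 + jZ_L·tanβl)
     = 50·(291 − j46.6)/(50 − j271)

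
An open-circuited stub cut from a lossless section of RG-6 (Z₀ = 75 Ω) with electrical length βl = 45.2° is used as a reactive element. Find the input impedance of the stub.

Z_in ≈ −j74.5 Ω

tan(βl) = 1.01
For an open-circuited stub, Z_in = −jZ_0·cot(βl) = −jZ_0/tan(βl)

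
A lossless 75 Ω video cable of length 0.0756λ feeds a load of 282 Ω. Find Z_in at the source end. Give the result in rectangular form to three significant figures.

Z_in ≈ 75.2 − j107 Ω

βl = 2π × 0.0756 = 27.2°
tan(βl) = tan(27.2°) = 0.514
Z_in = Z_0·(Z_L + jZ_0·tanβl)/(Z_0 + jZ_L·tanβl)
     = 75·(282 + j38.6)/(75 + j145)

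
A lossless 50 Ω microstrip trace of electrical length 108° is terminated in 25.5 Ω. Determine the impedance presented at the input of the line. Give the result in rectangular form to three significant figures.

Z_in ≈ 77.1 − j32.9 Ω

tan(βl) = tan(108°) = -3.08
Z_in = Z_0·(Z_L + jZ_0·tanβl)/(Z_0 + jZ_L·tanβl)
     = 50·(25.5 − j154)/(50 − j78.5)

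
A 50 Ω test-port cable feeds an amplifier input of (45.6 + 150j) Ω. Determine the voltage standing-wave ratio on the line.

VSWR ≈ 11.8

Γ = (Z_L − Z_0)/(Z_L + Z_0) = (-4.4 + j150)/(95.6 + j150)
|Γ| = 150/178 = 0.844
VSWR = (1 + |Γ|)/(1 − |Γ|) = 1.84/0.156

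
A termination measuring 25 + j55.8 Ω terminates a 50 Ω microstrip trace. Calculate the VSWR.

Γ = (Z_L − Z_0)/(Z_L + Z_0) = (-25 + j55.8)/(75 + j55.8)
|Γ| = 61.1/93.5 = 0.654
VSWR = (1 + |Γ|)/(1 − |Γ|) = 1.65/0.346

VSWR ≈ 4.78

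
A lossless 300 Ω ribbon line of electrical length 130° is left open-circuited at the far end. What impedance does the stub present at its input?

Z_in ≈ +j252 Ω

tan(βl) = -1.19
For an open-circuited stub, Z_in = −jZ_0·cot(βl) = −jZ_0/tan(βl)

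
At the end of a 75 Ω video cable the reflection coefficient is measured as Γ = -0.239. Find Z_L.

Z_L = Z_0·(1 + Γ)/(1 − Γ) = 75·(0.761)/(1.24)

Z_L ≈ 46.1 Ω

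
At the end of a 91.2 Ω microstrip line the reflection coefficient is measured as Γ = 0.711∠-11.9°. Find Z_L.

Z_L = Z_0·(1 + Γ)/(1 − Γ) = 91.2·(1.7 − j0.147)/(0.304 + j0.147)

Z_L ≈ 395 − j234 Ω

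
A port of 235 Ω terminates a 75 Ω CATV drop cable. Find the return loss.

RL ≈ 5.74 dB

Γ = (235 − 75)/(235 + 75) = 0.516
RL = −20·log₁₀|Γ| = −20·log₁₀(0.516)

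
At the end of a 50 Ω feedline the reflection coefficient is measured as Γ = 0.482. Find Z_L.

Z_L = Z_0·(1 + Γ)/(1 − Γ) = 50·(1.48)/(0.518)

Z_L ≈ 143 Ω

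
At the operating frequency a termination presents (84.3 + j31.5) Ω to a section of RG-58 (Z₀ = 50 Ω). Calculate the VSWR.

VSWR ≈ 2.02

Γ = (Z_L − Z_0)/(Z_L + Z_0) = (34.3 + j31.5)/(134.3 + j31.5)
|Γ| = 46.6/138 = 0.338
VSWR = (1 + |Γ|)/(1 − |Γ|) = 1.34/0.662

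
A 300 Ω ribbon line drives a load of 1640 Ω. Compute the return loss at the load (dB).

RL ≈ 3.21 dB

Γ = (1640 − 300)/(1640 + 300) = 0.691
RL = −20·log₁₀|Γ| = −20·log₁₀(0.691)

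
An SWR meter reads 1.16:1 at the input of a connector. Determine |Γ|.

|Γ| ≈ 0.0741

|Γ| = (S − 1)/(S + 1) = (1.16 − 1)/(1.16 + 1) = 0.16/2.16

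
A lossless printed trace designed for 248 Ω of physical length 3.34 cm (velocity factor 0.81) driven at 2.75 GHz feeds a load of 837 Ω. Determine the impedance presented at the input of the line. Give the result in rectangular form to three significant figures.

Z_in ≈ 139 + j215 Ω

λ = v/f = 0.81·c / 2.75 GHz = 0.0884 m
βl = 2π·l/λ = 2π × 0.378 = 136°
tan(βl) = tan(136°) = -0.963
Z_in = Z_0·(Z_L + jZ_0·tanβl)/(Z_0 + jZ_L·tanβl)
     = 248·(837 − j239)/(248 − j806)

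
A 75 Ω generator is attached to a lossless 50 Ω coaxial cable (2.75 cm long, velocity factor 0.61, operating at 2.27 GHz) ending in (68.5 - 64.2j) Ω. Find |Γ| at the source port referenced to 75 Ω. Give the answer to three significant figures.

λ = v/f = 0.61·c / 2.27 GHz = 0.0806 m
βl = 2π·l/λ = 2π × 0.341 = 123°
tan(βl) = -1.55
Z_in = Z_0·(Z_L + jZ_0·tanβl)/(Z_0 + jZ_L·tanβl) = 42.4 + j52 Ω
Γ_s = (Z_in − Z_s)/(Z_in + Z_s) = (-32.6 + j52)/(117 + j52), |Γ_s| = 0.478

|Γ| ≈ 0.478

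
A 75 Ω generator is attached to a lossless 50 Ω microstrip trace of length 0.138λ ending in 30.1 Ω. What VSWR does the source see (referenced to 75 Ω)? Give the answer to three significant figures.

VSWR ≈ 1.83

βl = 2π × 0.138 = 49.7°
tan(βl) = 1.18
Z_in = Z_0·(Z_L + jZ_0·tanβl)/(Z_0 + jZ_L·tanβl) = 47.8 + j25 Ω
Γ_s = (Z_in − Z_s)/(Z_in + Z_s) = (-27.2 + j25)/(123 + j25), |Γ_s| = 0.295
VSWR = (1 + |Γ_s|)/(1 − |Γ_s|)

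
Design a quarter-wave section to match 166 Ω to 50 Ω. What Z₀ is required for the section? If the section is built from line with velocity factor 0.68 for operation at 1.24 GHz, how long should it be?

Z_qwt = √(Z_0·R_L) = √(50 × 166) = √8300
λ = 0.68·c/f = 0.165 m, so l = λ/4 = 0.0411 m

Z_qwt ≈ 91.1 Ω; length ≈ 4.11 cm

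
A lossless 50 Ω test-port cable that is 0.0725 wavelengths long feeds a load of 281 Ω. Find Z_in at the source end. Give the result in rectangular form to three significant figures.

Z_in ≈ 40.6 − j87.3 Ω

βl = 2π × 0.0725 = 26.1°
tan(βl) = tan(26.1°) = 0.49
Z_in = Z_0·(Z_L + jZ_0·tanβl)/(Z_0 + jZ_L·tanβl)
     = 50·(281 + j24.5)/(50 + j138)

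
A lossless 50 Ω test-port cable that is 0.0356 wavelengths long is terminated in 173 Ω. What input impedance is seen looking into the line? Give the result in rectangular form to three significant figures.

Z_in ≈ 112 − j77.1 Ω

βl = 2π × 0.0356 = 12.8°
tan(βl) = tan(12.8°) = 0.227
Z_in = Z_0·(Z_L + jZ_0·tanβl)/(Z_0 + jZ_L·tanβl)
     = 50·(173 + j11.4)/(50 + j39.4)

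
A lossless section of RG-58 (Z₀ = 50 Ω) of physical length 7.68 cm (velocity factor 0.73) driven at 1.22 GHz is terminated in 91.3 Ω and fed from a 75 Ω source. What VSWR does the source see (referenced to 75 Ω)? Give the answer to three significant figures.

λ = v/f = 0.73·c / 1.22 GHz = 0.18 m
βl = 2π·l/λ = 2π × 0.428 = 154°
tan(βl) = -0.487
Z_in = Z_0·(Z_L + jZ_0·tanβl)/(Z_0 + jZ_L·tanβl) = 63.1 + j31.7 Ω
Γ_s = (Z_in − Z_s)/(Z_in + Z_s) = (-11.9 + j31.7)/(138 + j31.7), |Γ_s| = 0.239
VSWR = (1 + |Γ_s|)/(1 − |Γ_s|)

VSWR ≈ 1.63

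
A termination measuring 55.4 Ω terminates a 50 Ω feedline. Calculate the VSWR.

Γ = (55.4 − 50)/(55.4 + 50) = 0.0512
VSWR = (1 + 0.0512)/(1 − 0.0512)

VSWR ≈ 1.11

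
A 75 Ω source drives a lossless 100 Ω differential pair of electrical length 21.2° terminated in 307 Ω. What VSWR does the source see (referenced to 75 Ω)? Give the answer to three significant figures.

VSWR ≈ 3.87

tan(βl) = 0.388
Z_in = Z_0·(Z_L + jZ_0·tanβl)/(Z_0 + jZ_L·tanβl) = 146 − j135 Ω
Γ_s = (Z_in − Z_s)/(Z_in + Z_s) = (71.1 − j135)/(221 − j135), |Γ_s| = 0.589
VSWR = (1 + |Γ_s|)/(1 − |Γ_s|)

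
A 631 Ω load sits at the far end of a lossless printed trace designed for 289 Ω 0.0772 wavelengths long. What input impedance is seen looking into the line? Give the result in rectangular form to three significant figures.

βl = 2π × 0.0772 = 27.8°
tan(βl) = tan(27.8°) = 0.527
Z_in = Z_0·(Z_L + jZ_0·tanβl)/(Z_0 + jZ_L·tanβl)
     = 289·(631 + j152)/(289 + j333)

Z_in ≈ 347 − j247 Ω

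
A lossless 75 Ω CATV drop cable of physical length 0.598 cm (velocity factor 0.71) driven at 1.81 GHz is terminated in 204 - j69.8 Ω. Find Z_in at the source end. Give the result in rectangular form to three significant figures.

λ = v/f = 0.71·c / 1.81 GHz = 0.118 m
βl = 2π·l/λ = 2π × 0.0508 = 18.3°
tan(βl) = tan(18.3°) = 0.331
Z_in = Z_0·(Z_L + jZ_0·tanβl)/(Z_0 + jZ_L·tanβl)
     = 75·(204 − j45)/(98.1 + j67.4)

Z_in ≈ 89.8 − j96.2 Ω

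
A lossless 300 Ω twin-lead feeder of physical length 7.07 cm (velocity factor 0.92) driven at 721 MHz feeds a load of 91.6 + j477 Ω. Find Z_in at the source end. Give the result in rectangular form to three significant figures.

Z_in ≈ 76.3 − j419 Ω

λ = v/f = 0.92·c / 721 MHz = 0.383 m
βl = 2π·l/λ = 2π × 0.185 = 66.5°
tan(βl) = tan(66.5°) = 2.3
Z_in = Z_0·(Z_L + jZ_0·tanβl)/(Z_0 + jZ_L·tanβl)
     = 300·(91.6 + j1170)/(-796 + j211)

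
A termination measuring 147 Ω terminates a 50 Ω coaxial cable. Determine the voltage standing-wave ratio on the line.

Γ = (147 − 50)/(147 + 50) = 0.492
VSWR = (1 + 0.492)/(1 − 0.492)

VSWR ≈ 2.94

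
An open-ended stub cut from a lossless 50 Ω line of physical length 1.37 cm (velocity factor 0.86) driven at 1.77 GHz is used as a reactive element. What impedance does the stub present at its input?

Z_in ≈ −j74.6 Ω

λ = v/f = 0.86·c / 1.77 GHz = 0.146 m
βl = 2π·l/λ = 2π × 0.094 = 33.8°
tan(βl) = 0.67
For an open-ended stub, Z_in = −jZ_0·cot(βl) = −jZ_0/tan(βl)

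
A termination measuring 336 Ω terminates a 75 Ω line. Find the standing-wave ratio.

VSWR ≈ 4.48

Γ = (336 − 75)/(336 + 75) = 0.635
VSWR = (1 + 0.635)/(1 − 0.635)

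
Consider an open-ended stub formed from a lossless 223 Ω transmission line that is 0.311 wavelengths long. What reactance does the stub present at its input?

X_in ≈ 89.9 Ω (inductive)

βl = 2π × 0.311 = 112°
tan(βl) = -2.48
For an open-ended stub, Z_in = −jZ_0·cot(βl) = −jZ_0/tan(βl)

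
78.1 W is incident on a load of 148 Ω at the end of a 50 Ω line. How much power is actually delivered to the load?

Γ = (148 − 50)/(148 + 50) = 0.495
|Γ|² = 0.245
P_refl = |Γ|²·P_inc = 19.1 W, P_del = (1 − |Γ|²)·P_inc = 59 W

P_delivered ≈ 59 W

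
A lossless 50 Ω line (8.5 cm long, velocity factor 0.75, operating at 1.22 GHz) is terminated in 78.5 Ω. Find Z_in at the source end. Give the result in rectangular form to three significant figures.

λ = v/f = 0.75·c / 1.22 GHz = 0.184 m
βl = 2π·l/λ = 2π × 0.461 = 166°
tan(βl) = tan(166°) = -0.251
Z_in = Z_0·(Z_L + jZ_0·tanβl)/(Z_0 + jZ_L·tanβl)
     = 50·(78.5 − j12.5)/(50 − j19.7)

Z_in ≈ 72.2 + j15.9 Ω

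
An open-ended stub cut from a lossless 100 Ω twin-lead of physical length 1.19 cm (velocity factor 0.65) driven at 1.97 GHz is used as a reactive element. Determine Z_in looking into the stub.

λ = v/f = 0.65·c / 1.97 GHz = 0.099 m
βl = 2π·l/λ = 2π × 0.12 = 43.3°
tan(βl) = 0.942
For an open-ended stub, Z_in = −jZ_0·cot(βl) = −jZ_0/tan(βl)

Z_in ≈ −j106 Ω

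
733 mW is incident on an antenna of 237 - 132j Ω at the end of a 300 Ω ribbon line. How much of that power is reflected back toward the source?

|Γ| = |(-63 − j132)/(537 − j132)| = 0.264
|Γ|² = 0.07
P_refl = |Γ|²·P_inc = 51.3 mW, P_del = (1 − |Γ|²)·P_inc = 682 mW

P_reflected ≈ 51.3 mW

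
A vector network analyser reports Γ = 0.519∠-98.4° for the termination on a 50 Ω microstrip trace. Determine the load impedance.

Z_L = Z_0·(1 + Γ)/(1 − Γ) = 50·(0.924 − j0.513)/(1.08 + j0.513)

Z_L ≈ 25.7 − j36.1 Ω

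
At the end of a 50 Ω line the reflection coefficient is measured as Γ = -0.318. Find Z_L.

Z_L = Z_0·(1 + Γ)/(1 − Γ) = 50·(0.682)/(1.32)

Z_L ≈ 25.9 Ω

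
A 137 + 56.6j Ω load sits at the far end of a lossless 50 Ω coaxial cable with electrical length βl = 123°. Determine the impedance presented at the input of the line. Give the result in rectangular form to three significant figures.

Z_in ≈ 18.2 + j20.6 Ω

tan(βl) = tan(123°) = -1.54
Z_in = Z_0·(Z_L + jZ_0·tanβl)/(Z_0 + jZ_L·tanβl)
     = 50·(137 − j20.4)/(137 − j211)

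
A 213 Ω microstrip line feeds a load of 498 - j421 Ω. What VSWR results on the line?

Γ = (Z_L − Z_0)/(Z_L + Z_0) = (285 − j421)/(711 − j421)
|Γ| = 508/826 = 0.615
VSWR = (1 + |Γ|)/(1 − |Γ|) = 1.62/0.385

VSWR ≈ 4.2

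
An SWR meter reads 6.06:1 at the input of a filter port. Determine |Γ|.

|Γ| = (S − 1)/(S + 1) = (6.06 − 1)/(6.06 + 1) = 5.06/7.06

|Γ| ≈ 0.717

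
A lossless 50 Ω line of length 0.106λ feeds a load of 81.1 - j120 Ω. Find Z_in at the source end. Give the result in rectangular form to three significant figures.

βl = 2π × 0.106 = 38.2°
tan(βl) = tan(38.2°) = 0.786
Z_in = Z_0·(Z_L + jZ_0·tanβl)/(Z_0 + jZ_L·tanβl)
     = 50·(81.1 − j80.7)/(144 + j63.7)

Z_in ≈ 13.2 − j33.8 Ω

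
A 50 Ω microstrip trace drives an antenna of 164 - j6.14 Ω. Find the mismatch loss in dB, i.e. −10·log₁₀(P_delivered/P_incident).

mismatch loss ≈ 1.45 dB

Γ = (114 − j6.14)/(214 − j6.14), |Γ| = 0.533
|Γ|² = 0.284, so P_del/P_inc = 1 − |Γ|² = 0.716
ML = −10·log₁₀(1 − |Γ|²)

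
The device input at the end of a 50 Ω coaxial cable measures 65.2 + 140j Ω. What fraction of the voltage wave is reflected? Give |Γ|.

Γ = (Z_L − Z_0)/(Z_L + Z_0) = (15.2 + j140)/(115.2 + j140)
|Γ| = 141/181

|Γ| ≈ 0.777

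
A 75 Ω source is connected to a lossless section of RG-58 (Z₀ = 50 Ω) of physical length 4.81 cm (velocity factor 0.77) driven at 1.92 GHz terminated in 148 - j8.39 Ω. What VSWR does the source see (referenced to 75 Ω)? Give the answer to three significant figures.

λ = v/f = 0.77·c / 1.92 GHz = 0.12 m
βl = 2π·l/λ = 2π × 0.4 = 144°
tan(βl) = -0.729
Z_in = Z_0·(Z_L + jZ_0·tanβl)/(Z_0 + jZ_L·tanβl) = 41.8 + j51.6 Ω
Γ_s = (Z_in − Z_s)/(Z_in + Z_s) = (-33.2 + j51.6)/(117 + j51.6), |Γ_s| = 0.481
VSWR = (1 + |Γ_s|)/(1 − |Γ_s|)

VSWR ≈ 2.85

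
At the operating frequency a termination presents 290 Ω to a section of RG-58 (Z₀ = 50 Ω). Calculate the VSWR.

VSWR ≈ 5.8

Γ = (290 − 50)/(290 + 50) = 0.706
VSWR = (1 + 0.706)/(1 − 0.706)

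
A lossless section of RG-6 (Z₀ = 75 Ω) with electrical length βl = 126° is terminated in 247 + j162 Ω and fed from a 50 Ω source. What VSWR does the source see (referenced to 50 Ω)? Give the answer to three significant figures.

tan(βl) = -1.38
Z_in = Z_0·(Z_L + jZ_0·tanβl)/(Z_0 + jZ_L·tanβl) = 19.7 + j37.2 Ω
Γ_s = (Z_in − Z_s)/(Z_in + Z_s) = (-30.3 + j37.2)/(69.7 + j37.2), |Γ_s| = 0.608
VSWR = (1 + |Γ_s|)/(1 − |Γ_s|)

VSWR ≈ 4.1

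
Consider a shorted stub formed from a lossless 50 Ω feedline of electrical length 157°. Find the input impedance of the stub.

tan(βl) = -0.424
For a shorted stub, Z_in = jZ_0·tan(βl)

Z_in ≈ −j21.2 Ω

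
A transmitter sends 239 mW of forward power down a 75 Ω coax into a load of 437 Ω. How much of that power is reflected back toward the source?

Γ = (437 − 75)/(437 + 75) = 0.707
|Γ|² = 0.5
P_refl = |Γ|²·P_inc = 119 mW, P_del = (1 − |Γ|²)·P_inc = 120 mW

P_reflected ≈ 119 mW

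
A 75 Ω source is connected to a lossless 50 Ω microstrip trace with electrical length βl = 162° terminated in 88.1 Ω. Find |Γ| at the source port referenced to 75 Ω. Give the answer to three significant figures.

|Γ| ≈ 0.171

tan(βl) = -0.325
Z_in = Z_0·(Z_L + jZ_0·tanβl)/(Z_0 + jZ_L·tanβl) = 73.4 + j25.8 Ω
Γ_s = (Z_in − Z_s)/(Z_in + Z_s) = (-1.64 + j25.8)/(148 + j25.8), |Γ_s| = 0.171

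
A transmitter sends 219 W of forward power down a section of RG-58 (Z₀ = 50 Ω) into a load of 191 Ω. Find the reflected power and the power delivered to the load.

P_reflected ≈ 75 W; P_delivered ≈ 144 W

Γ = (191 − 50)/(191 + 50) = 0.585
|Γ|² = 0.342
P_refl = |Γ|²·P_inc = 75 W, P_del = (1 − |Γ|²)·P_inc = 144 W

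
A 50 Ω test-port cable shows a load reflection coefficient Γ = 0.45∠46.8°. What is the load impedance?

Z_L ≈ 68 + j55.9 Ω

Z_L = Z_0·(1 + Γ)/(1 − Γ) = 50·(1.31 + j0.328)/(0.692 − j0.328)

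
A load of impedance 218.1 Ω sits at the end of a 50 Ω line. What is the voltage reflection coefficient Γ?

Γ = 0.627

Γ = (Z_L − Z_0)/(Z_L + Z_0) = (218.1 − 50)/(218.1 + 50) = 168.1/268.1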